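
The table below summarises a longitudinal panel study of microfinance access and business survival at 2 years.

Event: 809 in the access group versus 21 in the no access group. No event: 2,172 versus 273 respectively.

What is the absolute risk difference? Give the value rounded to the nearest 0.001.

From the description: a = 809, b = 2172, c = 21, d = 273.
Risk in exposed = 809/2981 = 0.271385; risk in unexposed = 21/294 = 0.071429.
Risk difference = 0.271385 − 0.071429 = 0.199957

0.200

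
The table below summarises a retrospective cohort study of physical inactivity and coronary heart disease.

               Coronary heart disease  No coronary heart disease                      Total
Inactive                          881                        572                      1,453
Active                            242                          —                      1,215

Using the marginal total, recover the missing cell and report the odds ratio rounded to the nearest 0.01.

6.19

The missing cell is in the unexposed row: 1215 − 242 = 973.
So a = 881, b = 572, c = 242, d = 973.
OR = (a·d)/(b·c) = (881 × 973) / (572 × 242) = 857213 / 138424 = 6.19266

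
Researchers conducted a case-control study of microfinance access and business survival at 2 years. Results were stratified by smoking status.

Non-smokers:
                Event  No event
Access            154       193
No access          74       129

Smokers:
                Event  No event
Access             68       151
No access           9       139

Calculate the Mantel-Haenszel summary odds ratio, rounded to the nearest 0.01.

2.09

OR_MH = Σ(aᵢdᵢ/nᵢ) / Σ(bᵢcᵢ/nᵢ), where nᵢ is the stratum total.
Stratum 1 (Non-smokers): n = 550; a·d/n = 154·129/550 = 36.1200; b·c/n = 193·74/550 = 25.9673
Stratum 2 (Smokers): n = 367; a·d/n = 68·139/367 = 25.7548; b·c/n = 151·9/367 = 3.7030
OR_MH = (36.1200 + 25.7548) / (25.9673 + 3.7030) = 61.8748 / 29.6703 = 2.08541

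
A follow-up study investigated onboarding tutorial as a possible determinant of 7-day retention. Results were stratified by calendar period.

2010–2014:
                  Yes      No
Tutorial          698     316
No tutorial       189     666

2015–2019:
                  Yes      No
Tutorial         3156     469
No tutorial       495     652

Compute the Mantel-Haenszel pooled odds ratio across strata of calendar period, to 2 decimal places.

8.44

OR_MH = Σ(aᵢdᵢ/nᵢ) / Σ(bᵢcᵢ/nᵢ), where nᵢ is the stratum total.
Stratum 1 (2010–2014): n = 1869; a·d/n = 698·666/1869 = 248.7255; b·c/n = 316·189/1869 = 31.9551
Stratum 2 (2015–2019): n = 4772; a·d/n = 3156·652/4772 = 431.2054; b·c/n = 469·495/4772 = 48.6494
OR_MH = (248.7255 + 431.2054) / (31.9551 + 48.6494) = 679.9309 / 80.6045 = 8.43540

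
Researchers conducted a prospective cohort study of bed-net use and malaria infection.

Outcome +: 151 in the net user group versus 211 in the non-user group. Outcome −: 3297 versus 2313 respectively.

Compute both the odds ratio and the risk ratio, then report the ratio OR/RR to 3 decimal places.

0.958

From the description: a = 151, b = 3297, c = 211, d = 2313.
OR = (151·2313)/(3297·211) = 349263/695667 = 0.50205
Risk in exposed = 151/3448 = 0.04379; risk in unexposed = 211/2524 = 0.08360; RR = 0.52386
OR/RR = 0.50205 / 0.52386 = 0.95837
The outcome is rare in both groups, so OR ≈ RR (ratio near 1).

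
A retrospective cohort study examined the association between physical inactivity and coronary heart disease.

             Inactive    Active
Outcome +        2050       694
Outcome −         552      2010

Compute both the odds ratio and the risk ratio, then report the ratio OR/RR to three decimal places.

3.504

Reading the table with exposure as columns: a = 2050 (Inactive, case), b = 552 (Inactive, non-case), c = 694 (Active, case), d = 2010.
OR = (2050·2010)/(552·694) = 4120500/383088 = 10.75601
Risk in exposed = 2050/2602 = 0.78786; risk in unexposed = 694/2704 = 0.25666; RR = 3.06968
OR/RR = 10.75601 / 3.06968 = 3.50395
The outcome is not rare, so the OR lies further from 1 than the RR.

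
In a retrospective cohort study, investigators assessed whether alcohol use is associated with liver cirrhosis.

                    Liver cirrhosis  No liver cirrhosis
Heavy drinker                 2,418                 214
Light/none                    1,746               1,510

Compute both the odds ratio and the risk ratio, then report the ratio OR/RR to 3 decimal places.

Cells: a = 2418, b = 214, c = 1746, d = 1510.
OR = (2418·1510)/(214·1746) = 3651180/373644 = 9.77181
Risk in exposed = 2418/2632 = 0.91869; risk in unexposed = 1746/3256 = 0.53624; RR = 1.71321
OR/RR = 9.77181 / 1.71321 = 5.70380
The outcome is not rare, so the OR lies further from 1 than the RR.

5.704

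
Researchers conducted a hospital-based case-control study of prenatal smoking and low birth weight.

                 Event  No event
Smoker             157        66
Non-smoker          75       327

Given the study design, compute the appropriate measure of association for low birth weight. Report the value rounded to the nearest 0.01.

Cells: a = 157, b = 66, c = 75, d = 327.
This is a hospital-based case-control study: participants were sampled on outcome status, so risks in the source population cannot be estimated directly — relative risk is not valid here. The odds ratio is the appropriate measure.
OR = (a·d)/(b·c) = (157 × 327) / (66 × 75) = 51339 / 4950 = 10.37152

10.37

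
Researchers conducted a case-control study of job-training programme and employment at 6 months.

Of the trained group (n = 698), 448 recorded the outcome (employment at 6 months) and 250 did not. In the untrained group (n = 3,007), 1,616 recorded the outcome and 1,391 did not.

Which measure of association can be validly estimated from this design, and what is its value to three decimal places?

From the description: a = 448, b = 250, c = 1616, d = 1391.
This is a case-control study: participants were sampled on outcome status, so risks in the source population cannot be estimated directly — relative risk is not valid here. The odds ratio is the appropriate measure.
OR = (a·d)/(b·c) = (448 × 1391) / (250 × 1616) = 623168 / 404000 = 1.54250

1.542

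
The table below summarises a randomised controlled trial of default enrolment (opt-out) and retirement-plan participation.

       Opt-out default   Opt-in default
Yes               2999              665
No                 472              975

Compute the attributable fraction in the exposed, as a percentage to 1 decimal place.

Reading the table with exposure as columns: a = 2999 (Opt-out default, case), b = 472 (Opt-out default, non-case), c = 665 (Opt-in default, case), d = 975.
Risk in exposed = 2999/3471 = 0.86402; risk in unexposed = 665/1640 = 0.40549.
RR = 0.86402/0.40549 = 2.13081
AR% = (RR − 1)/RR × 100 = (2.13081 − 1)/2.13081 × 100 = 53.0694%

53.1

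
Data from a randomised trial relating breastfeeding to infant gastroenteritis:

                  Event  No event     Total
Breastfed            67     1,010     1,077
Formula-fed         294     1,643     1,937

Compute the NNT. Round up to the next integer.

12

Risk in treated group = 67/1077 = 0.06221; risk in control = 294/1937 = 0.15178.
Absolute risk reduction = 0.15178 − 0.06221 = 0.08957
NNT = 1 / ARR = 1 / 0.08957 = 11.164 → round up → 12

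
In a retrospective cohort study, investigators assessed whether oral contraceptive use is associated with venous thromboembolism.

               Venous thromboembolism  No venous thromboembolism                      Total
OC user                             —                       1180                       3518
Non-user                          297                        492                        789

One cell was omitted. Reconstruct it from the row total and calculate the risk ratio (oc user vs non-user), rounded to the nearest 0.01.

The missing cell is in the exposed row: 3518 − 1180 = 2338.
So a = 2338, b = 1180, c = 297, d = 492.
RR = [a/(a+b)] / [c/(c+d)] = (2338/3518) / (297/789) = 0.66458/0.37643 = 1.76551

1.77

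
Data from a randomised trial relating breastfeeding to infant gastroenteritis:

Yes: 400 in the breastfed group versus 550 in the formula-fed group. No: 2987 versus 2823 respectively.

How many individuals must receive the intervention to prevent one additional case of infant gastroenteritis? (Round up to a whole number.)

Risk in treated group = 400/3387 = 0.11810; risk in control = 550/3373 = 0.16306.
Absolute risk reduction = 0.16306 − 0.11810 = 0.04496
NNT = 1 / ARR = 1 / 0.04496 = 22.242 → round up → 23

23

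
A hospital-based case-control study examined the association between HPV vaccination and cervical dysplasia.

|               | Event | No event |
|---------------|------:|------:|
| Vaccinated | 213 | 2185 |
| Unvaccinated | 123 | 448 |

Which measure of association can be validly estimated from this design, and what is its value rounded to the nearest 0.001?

Cells: a = 213, b = 2185, c = 123, d = 448.
This is a hospital-based case-control study: participants were sampled on outcome status, so risks in the source population cannot be estimated directly — relative risk is not valid here. The odds ratio is the appropriate measure.
OR = (a·d)/(b·c) = (213 × 448) / (2185 × 123) = 95424 / 268755 = 0.35506

0.355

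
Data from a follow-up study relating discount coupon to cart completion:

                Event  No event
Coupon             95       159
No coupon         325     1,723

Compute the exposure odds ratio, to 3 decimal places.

Cells: a = 95, b = 159, c = 325, d = 1723.
OR = (a·d)/(b·c) = (95 × 1723) / (159 × 325) = 163685 / 51675 = 3.16759
The odds of cart completion are about 3.17 times as high in the coupon group.

3.168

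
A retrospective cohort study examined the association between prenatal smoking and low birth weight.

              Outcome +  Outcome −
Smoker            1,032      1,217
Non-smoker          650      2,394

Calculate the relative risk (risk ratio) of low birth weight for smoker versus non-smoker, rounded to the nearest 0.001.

Cells: a = 1032, b = 1217, c = 650, d = 2394.
Risk in exposed = 1032/2249 = 0.45887; risk in unexposed = 650/3044 = 0.21353.
RR = 0.45887 / 0.21353 = 2.14893
The risk among the exposed is 2.15 times that among the unexposed.

2.149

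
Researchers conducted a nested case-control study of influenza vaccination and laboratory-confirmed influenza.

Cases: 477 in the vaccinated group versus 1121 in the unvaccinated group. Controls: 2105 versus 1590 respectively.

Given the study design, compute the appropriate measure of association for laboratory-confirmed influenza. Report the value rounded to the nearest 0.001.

From the description: a = 477, b = 2105, c = 1121, d = 1590.
This is a nested case-control study: participants were sampled on outcome status, so risks in the source population cannot be estimated directly — relative risk is not valid here. The odds ratio is the appropriate measure.
OR = (a·d)/(b·c) = (477 × 1590) / (2105 × 1121) = 758430 / 2359705 = 0.32141

0.321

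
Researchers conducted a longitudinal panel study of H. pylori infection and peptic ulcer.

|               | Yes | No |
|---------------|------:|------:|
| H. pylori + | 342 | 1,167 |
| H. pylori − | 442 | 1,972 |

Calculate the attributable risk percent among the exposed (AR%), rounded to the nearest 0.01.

19.21

Cells: a = 342, b = 1167, c = 442, d = 1972.
Risk in exposed = 342/1509 = 0.22664; risk in unexposed = 442/2414 = 0.18310.
RR = 0.22664/0.18310 = 1.23780
AR% = (RR − 1)/RR × 100 = (1.23780 − 1)/1.23780 × 100 = 19.2118%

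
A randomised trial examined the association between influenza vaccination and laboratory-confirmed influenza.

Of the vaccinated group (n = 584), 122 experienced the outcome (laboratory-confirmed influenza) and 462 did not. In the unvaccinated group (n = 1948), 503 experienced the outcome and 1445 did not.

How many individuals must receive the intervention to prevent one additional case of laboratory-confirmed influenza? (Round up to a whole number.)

21

Risk in treated group = 122/584 = 0.20890; risk in control = 503/1948 = 0.25821.
Absolute risk reduction = 0.25821 − 0.20890 = 0.04931
NNT = 1 / ARR = 1 / 0.04931 = 20.280 → round up → 21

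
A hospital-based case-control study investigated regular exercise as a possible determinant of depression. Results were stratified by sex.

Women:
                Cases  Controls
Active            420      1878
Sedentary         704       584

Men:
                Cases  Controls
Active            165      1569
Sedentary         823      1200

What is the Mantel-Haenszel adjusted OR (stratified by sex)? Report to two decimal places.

0.17

OR_MH = Σ(aᵢdᵢ/nᵢ) / Σ(bᵢcᵢ/nᵢ), where nᵢ is the stratum total.
Stratum 1 (Women): n = 3586; a·d/n = 420·584/3586 = 68.3993; b·c/n = 1878·704/3586 = 368.6871
Stratum 2 (Men): n = 3757; a·d/n = 165·1200/3757 = 52.7016; b·c/n = 1569·823/3757 = 343.7016
OR_MH = (68.3993 + 52.7016) / (368.6871 + 343.7016) = 121.1010 / 712.3887 = 0.16999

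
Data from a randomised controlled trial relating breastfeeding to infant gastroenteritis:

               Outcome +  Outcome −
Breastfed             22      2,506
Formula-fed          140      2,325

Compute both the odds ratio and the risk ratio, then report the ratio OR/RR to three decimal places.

0.951

Cells: a = 22, b = 2506, c = 140, d = 2325.
OR = (22·2325)/(2506·140) = 51150/350840 = 0.14579
Risk in exposed = 22/2528 = 0.00870; risk in unexposed = 140/2465 = 0.05680; RR = 0.15323
OR/RR = 0.14579 / 0.15323 = 0.95149
The outcome is rare in both groups, so OR ≈ RR (ratio near 1).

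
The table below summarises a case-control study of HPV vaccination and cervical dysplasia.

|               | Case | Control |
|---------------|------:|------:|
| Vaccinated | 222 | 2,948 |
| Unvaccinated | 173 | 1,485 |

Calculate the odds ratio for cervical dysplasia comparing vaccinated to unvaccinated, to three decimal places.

0.646

Cells: a = 222, b = 2948, c = 173, d = 1485.
OR = (a·d)/(b·c) = (222 × 1485) / (2948 × 173) = 329670 / 510004 = 0.64641
Exposure is associated with lower odds of cervical dysplasia (OR = 0.65 < 1).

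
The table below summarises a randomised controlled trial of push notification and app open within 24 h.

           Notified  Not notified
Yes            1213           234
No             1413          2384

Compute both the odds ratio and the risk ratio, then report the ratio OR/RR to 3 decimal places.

1.692

Reading the table with exposure as columns: a = 1213 (Notified, case), b = 1413 (Notified, non-case), c = 234 (Not notified, case), d = 2384.
OR = (1213·2384)/(1413·234) = 2891792/330642 = 8.74599
Risk in exposed = 1213/2626 = 0.46192; risk in unexposed = 234/2618 = 0.08938; RR = 5.16797
OR/RR = 8.74599 / 5.16797 = 1.69235
The outcome is not rare, so the OR lies further from 1 than the RR.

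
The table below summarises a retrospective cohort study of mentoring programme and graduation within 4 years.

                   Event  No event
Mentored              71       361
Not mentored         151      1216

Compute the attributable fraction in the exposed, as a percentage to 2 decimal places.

Cells: a = 71, b = 361, c = 151, d = 1216.
Risk in exposed = 71/432 = 0.16435; risk in unexposed = 151/1367 = 0.11046.
RR = 0.16435/0.11046 = 1.48787
AR% = (RR − 1)/RR × 100 = (1.48787 − 1)/1.48787 × 100 = 32.7900%

32.79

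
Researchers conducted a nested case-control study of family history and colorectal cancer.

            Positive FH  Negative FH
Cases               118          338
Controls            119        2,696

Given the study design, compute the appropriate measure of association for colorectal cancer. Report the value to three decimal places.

Reading the table with exposure as columns: a = 118 (Positive FH, case), b = 119 (Positive FH, non-case), c = 338 (Negative FH, case), d = 2696.
This is a nested case-control study: participants were sampled on outcome status, so risks in the source population cannot be estimated directly — relative risk is not valid here. The odds ratio is the appropriate measure.
OR = (a·d)/(b·c) = (118 × 2696) / (119 × 338) = 318128 / 40222 = 7.90930

7.909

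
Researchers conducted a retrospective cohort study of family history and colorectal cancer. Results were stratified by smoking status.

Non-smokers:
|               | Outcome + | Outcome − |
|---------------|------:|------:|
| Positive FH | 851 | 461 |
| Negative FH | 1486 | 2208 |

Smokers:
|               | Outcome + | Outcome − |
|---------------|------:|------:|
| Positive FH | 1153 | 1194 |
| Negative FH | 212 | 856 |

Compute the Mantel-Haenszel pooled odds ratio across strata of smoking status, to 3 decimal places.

OR_MH = Σ(aᵢdᵢ/nᵢ) / Σ(bᵢcᵢ/nᵢ), where nᵢ is the stratum total.
Stratum 1 (Non-smokers): n = 5006; a·d/n = 851·2208/5006 = 375.3512; b·c/n = 461·1486/5006 = 136.8450
Stratum 2 (Smokers): n = 3415; a·d/n = 1153·856/3415 = 289.0097; b·c/n = 1194·212/3415 = 74.1224
OR_MH = (375.3512 + 289.0097) / (136.8450 + 74.1224) = 664.3608 / 210.9674 = 3.14912

3.149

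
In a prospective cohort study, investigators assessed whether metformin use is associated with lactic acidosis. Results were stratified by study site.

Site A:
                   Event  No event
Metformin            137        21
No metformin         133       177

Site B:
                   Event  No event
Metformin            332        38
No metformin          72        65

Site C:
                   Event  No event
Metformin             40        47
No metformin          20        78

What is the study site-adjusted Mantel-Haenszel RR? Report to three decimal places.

1.887

RR_MH = Σ(aᵢ·n₀ᵢ/nᵢ) / Σ(cᵢ·n₁ᵢ/nᵢ), with n₁ᵢ = aᵢ+bᵢ (exposed), n₀ᵢ = cᵢ+dᵢ (unexposed), nᵢ = n₁ᵢ+n₀ᵢ.
Stratum 1 (Site A): n₁ = 158, n₀ = 310, n = 468; a·n₀/n = 137·310/468 = 90.7479; c·n₁/n = 133·158/468 = 44.9017
Stratum 2 (Site B): n₁ = 370, n₀ = 137, n = 507; a·n₀/n = 332·137/507 = 89.7120; c·n₁/n = 72·370/507 = 52.5444
Stratum 3 (Site C): n₁ = 87, n₀ = 98, n = 185; a·n₀/n = 40·98/185 = 21.1892; c·n₁/n = 20·87/185 = 9.4054
RR_MH = (90.7479 + 89.7120 + 21.1892) / (44.9017 + 52.5444 + 9.4054) = 201.6491 / 106.8515 = 1.88719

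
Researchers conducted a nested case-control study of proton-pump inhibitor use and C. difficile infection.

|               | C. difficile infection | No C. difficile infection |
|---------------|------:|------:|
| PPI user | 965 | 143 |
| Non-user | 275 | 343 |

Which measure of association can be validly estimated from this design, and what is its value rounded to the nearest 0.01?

Cells: a = 965, b = 143, c = 275, d = 343.
This is a nested case-control study: participants were sampled on outcome status, so risks in the source population cannot be estimated directly — relative risk is not valid here. The odds ratio is the appropriate measure.
OR = (a·d)/(b·c) = (965 × 343) / (143 × 275) = 330995 / 39325 = 8.41691

8.42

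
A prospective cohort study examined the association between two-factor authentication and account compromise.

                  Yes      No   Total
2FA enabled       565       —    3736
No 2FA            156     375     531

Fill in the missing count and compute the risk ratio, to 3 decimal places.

The missing cell is in the exposed row: 3736 − 565 = 3171.
So a = 565, b = 3171, c = 156, d = 375.
RR = [a/(a+b)] / [c/(c+d)] = (565/3736) / (156/531) = 0.15123/0.29379 = 0.51477

0.515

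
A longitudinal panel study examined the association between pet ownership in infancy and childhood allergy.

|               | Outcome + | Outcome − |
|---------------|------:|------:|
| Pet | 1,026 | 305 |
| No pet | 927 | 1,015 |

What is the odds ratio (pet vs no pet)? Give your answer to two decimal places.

Cells: a = 1026, b = 305, c = 927, d = 1015.
OR = (a·d)/(b·c) = (1026 × 1015) / (305 × 927) = 1041390 / 282735 = 3.68327
The odds of childhood allergy are about 3.68 times as high in the pet group.

3.68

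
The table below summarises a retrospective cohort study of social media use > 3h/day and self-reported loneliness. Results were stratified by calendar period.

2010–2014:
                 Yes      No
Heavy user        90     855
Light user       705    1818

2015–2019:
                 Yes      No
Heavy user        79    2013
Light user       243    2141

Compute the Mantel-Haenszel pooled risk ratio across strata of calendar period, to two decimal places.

0.35

RR_MH = Σ(aᵢ·n₀ᵢ/nᵢ) / Σ(cᵢ·n₁ᵢ/nᵢ), with n₁ᵢ = aᵢ+bᵢ (exposed), n₀ᵢ = cᵢ+dᵢ (unexposed), nᵢ = n₁ᵢ+n₀ᵢ.
Stratum 1 (2010–2014): n₁ = 945, n₀ = 2523, n = 3468; a·n₀/n = 90·2523/3468 = 65.4758; c·n₁/n = 705·945/3468 = 192.1064
Stratum 2 (2015–2019): n₁ = 2092, n₀ = 2384, n = 4476; a·n₀/n = 79·2384/4476 = 42.0769; c·n₁/n = 243·2092/4476 = 113.5737
RR_MH = (65.4758 + 42.0769) / (192.1064 + 113.5737) = 107.5526 / 305.6801 = 0.35185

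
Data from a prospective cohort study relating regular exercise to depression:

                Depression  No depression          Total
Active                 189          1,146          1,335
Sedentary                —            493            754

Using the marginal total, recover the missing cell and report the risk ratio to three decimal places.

The missing cell is in the unexposed row: 754 − 493 = 261.
So a = 189, b = 1146, c = 261, d = 493.
RR = [a/(a+b)] / [c/(c+d)] = (189/1335) / (261/754) = 0.14157/0.34615 = 0.40899

0.409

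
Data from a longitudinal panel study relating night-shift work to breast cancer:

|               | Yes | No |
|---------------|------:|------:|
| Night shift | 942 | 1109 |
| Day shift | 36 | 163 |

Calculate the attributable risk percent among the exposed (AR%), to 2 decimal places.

Cells: a = 942, b = 1109, c = 36, d = 163.
Risk in exposed = 942/2051 = 0.45929; risk in unexposed = 36/199 = 0.18090.
RR = 0.45929/0.18090 = 2.53884
AR% = (RR − 1)/RR × 100 = (2.53884 − 1)/2.53884 × 100 = 60.6120%

60.61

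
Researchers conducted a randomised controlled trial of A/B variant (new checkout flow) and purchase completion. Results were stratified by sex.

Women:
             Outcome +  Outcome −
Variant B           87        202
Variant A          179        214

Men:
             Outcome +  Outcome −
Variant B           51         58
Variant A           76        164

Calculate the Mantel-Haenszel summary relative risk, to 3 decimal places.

0.856

RR_MH = Σ(aᵢ·n₀ᵢ/nᵢ) / Σ(cᵢ·n₁ᵢ/nᵢ), with n₁ᵢ = aᵢ+bᵢ (exposed), n₀ᵢ = cᵢ+dᵢ (unexposed), nᵢ = n₁ᵢ+n₀ᵢ.
Stratum 1 (Women): n₁ = 289, n₀ = 393, n = 682; a·n₀/n = 87·393/682 = 50.1334; c·n₁/n = 179·289/682 = 75.8519
Stratum 2 (Men): n₁ = 109, n₀ = 240, n = 349; a·n₀/n = 51·240/349 = 35.0716; c·n₁/n = 76·109/349 = 23.7364
RR_MH = (50.1334 + 35.0716) / (75.8519 + 23.7364) = 85.2051 / 99.5883 = 0.85557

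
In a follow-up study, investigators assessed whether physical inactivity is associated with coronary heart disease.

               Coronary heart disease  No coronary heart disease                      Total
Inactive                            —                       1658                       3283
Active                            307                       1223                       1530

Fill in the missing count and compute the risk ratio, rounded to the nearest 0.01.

The missing cell is in the exposed row: 3283 − 1658 = 1625.
So a = 1625, b = 1658, c = 307, d = 1223.
RR = [a/(a+b)] / [c/(c+d)] = (1625/3283) / (307/1530) = 0.49497/0.20065 = 2.46681

2.47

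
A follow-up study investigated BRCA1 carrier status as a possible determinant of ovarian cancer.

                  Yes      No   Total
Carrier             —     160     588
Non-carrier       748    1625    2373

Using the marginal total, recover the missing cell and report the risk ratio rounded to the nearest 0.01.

2.31

The missing cell is in the exposed row: 588 − 160 = 428.
So a = 428, b = 160, c = 748, d = 1625.
RR = [a/(a+b)] / [c/(c+d)] = (428/588) / (748/2373) = 0.72789/0.31521 = 2.30921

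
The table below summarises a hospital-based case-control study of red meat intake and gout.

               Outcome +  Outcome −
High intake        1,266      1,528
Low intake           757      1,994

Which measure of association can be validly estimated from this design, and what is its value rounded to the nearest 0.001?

Cells: a = 1266, b = 1528, c = 757, d = 1994.
This is a hospital-based case-control study: participants were sampled on outcome status, so risks in the source population cannot be estimated directly — relative risk is not valid here. The odds ratio is the appropriate measure.
OR = (a·d)/(b·c) = (1266 × 1994) / (1528 × 757) = 2524404 / 1156696 = 2.18243

2.182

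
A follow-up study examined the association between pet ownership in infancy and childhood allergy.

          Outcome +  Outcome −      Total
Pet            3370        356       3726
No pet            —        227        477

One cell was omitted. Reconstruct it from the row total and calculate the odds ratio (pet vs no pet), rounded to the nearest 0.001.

8.595

The missing cell is in the unexposed row: 477 − 227 = 250.
So a = 3370, b = 356, c = 250, d = 227.
OR = (a·d)/(b·c) = (3370 × 227) / (356 × 250) = 764990 / 89000 = 8.59539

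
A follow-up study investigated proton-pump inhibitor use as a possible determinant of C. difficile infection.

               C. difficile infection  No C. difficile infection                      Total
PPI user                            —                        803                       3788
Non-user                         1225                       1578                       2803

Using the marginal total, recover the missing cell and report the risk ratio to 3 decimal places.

1.803

The missing cell is in the exposed row: 3788 − 803 = 2985.
So a = 2985, b = 803, c = 1225, d = 1578.
RR = [a/(a+b)] / [c/(c+d)] = (2985/3788) / (1225/2803) = 0.78801/0.43703 = 1.80311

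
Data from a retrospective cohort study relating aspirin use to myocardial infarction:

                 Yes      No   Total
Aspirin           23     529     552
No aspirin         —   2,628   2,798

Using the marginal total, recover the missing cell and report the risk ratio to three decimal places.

0.686

The missing cell is in the unexposed row: 2798 − 2628 = 170.
So a = 23, b = 529, c = 170, d = 2628.
RR = [a/(a+b)] / [c/(c+d)] = (23/552) / (170/2798) = 0.04167/0.06076 = 0.68578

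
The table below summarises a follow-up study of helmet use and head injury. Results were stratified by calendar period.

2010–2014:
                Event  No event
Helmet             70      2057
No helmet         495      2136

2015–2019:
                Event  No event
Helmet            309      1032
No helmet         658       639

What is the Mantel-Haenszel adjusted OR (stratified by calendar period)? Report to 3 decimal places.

0.225

OR_MH = Σ(aᵢdᵢ/nᵢ) / Σ(bᵢcᵢ/nᵢ), where nᵢ is the stratum total.
Stratum 1 (2010–2014): n = 4758; a·d/n = 70·2136/4758 = 31.4250; b·c/n = 2057·495/4758 = 214.0006
Stratum 2 (2015–2019): n = 2638; a·d/n = 309·639/2638 = 74.8487; b·c/n = 1032·658/2638 = 257.4132
OR_MH = (31.4250 + 74.8487) / (214.0006 + 257.4132) = 106.2737 / 471.4138 = 0.22544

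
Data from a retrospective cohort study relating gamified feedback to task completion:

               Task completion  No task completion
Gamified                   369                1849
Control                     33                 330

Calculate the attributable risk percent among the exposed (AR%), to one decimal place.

45.4

Cells: a = 369, b = 1849, c = 33, d = 330.
Risk in exposed = 369/2218 = 0.16637; risk in unexposed = 33/363 = 0.09091.
RR = 0.16637/0.09091 = 1.83003
AR% = (RR − 1)/RR × 100 = (1.83003 − 1)/1.83003 × 100 = 45.3560%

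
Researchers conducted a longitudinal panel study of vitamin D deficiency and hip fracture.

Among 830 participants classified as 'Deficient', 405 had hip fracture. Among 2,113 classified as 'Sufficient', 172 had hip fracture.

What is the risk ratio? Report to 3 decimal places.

From the description: a = 405, b = 425, c = 172, d = 1941.
Risk in exposed = 405/830 = 0.48795; risk in unexposed = 172/2113 = 0.08140.
RR = 0.48795 / 0.08140 = 5.99443
The risk among the exposed is 5.99 times that among the unexposed.

5.994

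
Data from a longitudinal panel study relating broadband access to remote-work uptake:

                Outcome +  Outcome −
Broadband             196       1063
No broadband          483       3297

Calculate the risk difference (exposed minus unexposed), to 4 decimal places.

0.0279

Cells: a = 196, b = 1063, c = 483, d = 3297.
Risk in exposed = 196/1259 = 0.155679; risk in unexposed = 483/3780 = 0.127778.
Risk difference = 0.155679 − 0.127778 = 0.027901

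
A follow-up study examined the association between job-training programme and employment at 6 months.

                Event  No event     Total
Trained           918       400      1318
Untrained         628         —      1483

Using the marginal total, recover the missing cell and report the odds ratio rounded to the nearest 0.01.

The missing cell is in the unexposed row: 1483 − 628 = 855.
So a = 918, b = 400, c = 628, d = 855.
OR = (a·d)/(b·c) = (918 × 855) / (400 × 628) = 784890 / 251200 = 3.12456

3.12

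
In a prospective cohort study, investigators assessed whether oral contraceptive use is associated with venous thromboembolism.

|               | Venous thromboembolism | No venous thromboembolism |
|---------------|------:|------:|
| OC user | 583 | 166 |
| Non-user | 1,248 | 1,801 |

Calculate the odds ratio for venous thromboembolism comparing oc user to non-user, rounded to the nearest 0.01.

Cells: a = 583, b = 166, c = 1248, d = 1801.
OR = (a·d)/(b·c) = (583 × 1801) / (166 × 1248) = 1049983 / 207168 = 5.06827
The odds of venous thromboembolism are about 5.07 times as high in the oc user group.

5.07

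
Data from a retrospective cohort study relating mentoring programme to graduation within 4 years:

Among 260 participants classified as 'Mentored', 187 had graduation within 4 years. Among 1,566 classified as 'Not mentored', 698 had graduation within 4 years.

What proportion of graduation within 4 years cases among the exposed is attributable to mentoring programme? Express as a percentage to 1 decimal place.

From the description: a = 187, b = 73, c = 698, d = 868.
Risk in exposed = 187/260 = 0.71923; risk in unexposed = 698/1566 = 0.44572.
RR = 0.71923/0.44572 = 1.61363
AR% = (RR − 1)/RR × 100 = (1.61363 − 1)/1.61363 × 100 = 38.0280%

38.0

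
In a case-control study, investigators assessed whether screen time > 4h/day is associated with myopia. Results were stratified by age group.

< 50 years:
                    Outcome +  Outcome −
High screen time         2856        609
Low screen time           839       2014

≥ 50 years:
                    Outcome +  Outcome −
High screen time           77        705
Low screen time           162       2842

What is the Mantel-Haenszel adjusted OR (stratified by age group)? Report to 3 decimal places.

8.720

OR_MH = Σ(aᵢdᵢ/nᵢ) / Σ(bᵢcᵢ/nᵢ), where nᵢ is the stratum total.
Stratum 1 (< 50 years): n = 6318; a·d/n = 2856·2014/6318 = 910.4122; b·c/n = 609·839/6318 = 80.8723
Stratum 2 (≥ 50 years): n = 3786; a·d/n = 77·2842/3786 = 57.8008; b·c/n = 705·162/3786 = 30.1664
OR_MH = (910.4122 + 57.8008) / (80.8723 + 30.1664) = 968.2130 / 111.0387 = 8.71960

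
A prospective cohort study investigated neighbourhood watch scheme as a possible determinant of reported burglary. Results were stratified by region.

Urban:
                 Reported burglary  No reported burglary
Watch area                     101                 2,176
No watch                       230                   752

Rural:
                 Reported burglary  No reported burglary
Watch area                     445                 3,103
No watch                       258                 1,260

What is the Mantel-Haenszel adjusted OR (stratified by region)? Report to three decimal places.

0.430

OR_MH = Σ(aᵢdᵢ/nᵢ) / Σ(bᵢcᵢ/nᵢ), where nᵢ is the stratum total.
Stratum 1 (Urban): n = 3259; a·d/n = 101·752/3259 = 23.3053; b·c/n = 2176·230/3259 = 153.5686
Stratum 2 (Rural): n = 5066; a·d/n = 445·1260/5066 = 110.6790; b·c/n = 3103·258/5066 = 158.0288
OR_MH = (23.3053 + 110.6790) / (153.5686 + 158.0288) = 133.9843 / 311.5974 = 0.42999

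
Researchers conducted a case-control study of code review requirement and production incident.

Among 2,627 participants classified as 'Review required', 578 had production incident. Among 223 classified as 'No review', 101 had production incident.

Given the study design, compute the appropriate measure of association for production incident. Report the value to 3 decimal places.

0.341

From the description: a = 578, b = 2049, c = 101, d = 122.
This is a case-control study: participants were sampled on outcome status, so risks in the source population cannot be estimated directly — relative risk is not valid here. The odds ratio is the appropriate measure.
OR = (a·d)/(b·c) = (578 × 122) / (2049 × 101) = 70516 / 206949 = 0.34074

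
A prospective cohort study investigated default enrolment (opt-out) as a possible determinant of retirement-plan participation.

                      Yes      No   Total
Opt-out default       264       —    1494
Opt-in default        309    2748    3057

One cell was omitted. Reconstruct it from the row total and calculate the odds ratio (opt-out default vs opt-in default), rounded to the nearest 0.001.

The missing cell is in the exposed row: 1494 − 264 = 1230.
So a = 264, b = 1230, c = 309, d = 2748.
OR = (a·d)/(b·c) = (264 × 2748) / (1230 × 309) = 725472 / 380070 = 1.90879

1.909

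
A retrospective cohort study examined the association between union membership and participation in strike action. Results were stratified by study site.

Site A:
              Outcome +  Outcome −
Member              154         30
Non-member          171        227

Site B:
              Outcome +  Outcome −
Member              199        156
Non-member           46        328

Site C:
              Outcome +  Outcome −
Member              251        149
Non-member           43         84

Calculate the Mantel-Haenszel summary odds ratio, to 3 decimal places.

6.153

OR_MH = Σ(aᵢdᵢ/nᵢ) / Σ(bᵢcᵢ/nᵢ), where nᵢ is the stratum total.
Stratum 1 (Site A): n = 582; a·d/n = 154·227/582 = 60.0653; b·c/n = 30·171/582 = 8.8144
Stratum 2 (Site B): n = 729; a·d/n = 199·328/729 = 89.5364; b·c/n = 156·46/729 = 9.8436
Stratum 3 (Site C): n = 527; a·d/n = 251·84/527 = 40.0076; b·c/n = 149·43/527 = 12.1575
OR_MH = (60.0653 + 89.5364 + 40.0076) / (8.8144 + 9.8436 + 12.1575) = 189.6092 / 30.8155 = 6.15304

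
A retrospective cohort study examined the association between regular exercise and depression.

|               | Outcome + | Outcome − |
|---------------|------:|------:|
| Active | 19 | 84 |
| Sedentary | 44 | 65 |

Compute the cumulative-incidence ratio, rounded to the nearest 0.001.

Cells: a = 19, b = 84, c = 44, d = 65.
Risk in exposed = 19/103 = 0.18447; risk in unexposed = 44/109 = 0.40367.
RR = 0.18447 / 0.40367 = 0.45697
The risk is 54% lower among the exposed than among the unexposed.

0.457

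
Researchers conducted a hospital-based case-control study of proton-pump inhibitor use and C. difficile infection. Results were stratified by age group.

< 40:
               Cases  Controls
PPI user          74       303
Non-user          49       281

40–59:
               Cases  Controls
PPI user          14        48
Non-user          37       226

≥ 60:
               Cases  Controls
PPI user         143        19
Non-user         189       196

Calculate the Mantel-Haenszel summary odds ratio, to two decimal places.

OR_MH = Σ(aᵢdᵢ/nᵢ) / Σ(bᵢcᵢ/nᵢ), where nᵢ is the stratum total.
Stratum 1 (< 40): n = 707; a·d/n = 74·281/707 = 29.4116; b·c/n = 303·49/707 = 21.0000
Stratum 2 (40–59): n = 325; a·d/n = 14·226/325 = 9.7354; b·c/n = 48·37/325 = 5.4646
Stratum 3 (≥ 60): n = 547; a·d/n = 143·196/547 = 51.2395; b·c/n = 19·189/547 = 6.5649
OR_MH = (29.4116 + 9.7354 + 51.2395) / (21.0000 + 5.4646 + 6.5649) = 90.3865 / 33.0295 = 2.73654

2.74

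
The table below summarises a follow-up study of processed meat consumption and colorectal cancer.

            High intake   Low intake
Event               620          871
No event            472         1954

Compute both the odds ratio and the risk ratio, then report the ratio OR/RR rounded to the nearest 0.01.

1.60

Reading the table with exposure as columns: a = 620 (High intake, case), b = 472 (High intake, non-case), c = 871 (Low intake, case), d = 1954.
OR = (620·1954)/(472·871) = 1211480/411112 = 2.94684
Risk in exposed = 620/1092 = 0.56777; risk in unexposed = 871/2825 = 0.30832; RR = 1.84149
OR/RR = 2.94684 / 1.84149 = 1.60025
The outcome is not rare, so the OR lies further from 1 than the RR.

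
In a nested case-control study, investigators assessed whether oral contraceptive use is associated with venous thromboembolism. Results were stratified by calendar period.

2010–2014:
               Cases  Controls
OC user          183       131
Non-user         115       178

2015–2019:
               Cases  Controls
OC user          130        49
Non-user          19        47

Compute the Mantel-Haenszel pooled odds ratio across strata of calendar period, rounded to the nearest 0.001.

2.747

OR_MH = Σ(aᵢdᵢ/nᵢ) / Σ(bᵢcᵢ/nᵢ), where nᵢ is the stratum total.
Stratum 1 (2010–2014): n = 607; a·d/n = 183·178/607 = 53.6639; b·c/n = 131·115/607 = 24.8188
Stratum 2 (2015–2019): n = 245; a·d/n = 130·47/245 = 24.9388; b·c/n = 49·19/245 = 3.8000
OR_MH = (53.6639 + 24.9388) / (24.8188 + 3.8000) = 78.6027 / 28.6188 = 2.74654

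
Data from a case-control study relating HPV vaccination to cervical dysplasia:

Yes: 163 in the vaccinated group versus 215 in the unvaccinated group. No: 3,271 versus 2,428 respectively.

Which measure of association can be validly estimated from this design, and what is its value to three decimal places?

From the description: a = 163, b = 3271, c = 215, d = 2428.
This is a case-control study: participants were sampled on outcome status, so risks in the source population cannot be estimated directly — relative risk is not valid here. The odds ratio is the appropriate measure.
OR = (a·d)/(b·c) = (163 × 2428) / (3271 × 215) = 395764 / 703265 = 0.56275

0.563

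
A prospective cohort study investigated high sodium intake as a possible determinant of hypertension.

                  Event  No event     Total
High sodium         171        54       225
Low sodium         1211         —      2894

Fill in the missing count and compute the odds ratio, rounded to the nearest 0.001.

The missing cell is in the unexposed row: 2894 − 1211 = 1683.
So a = 171, b = 54, c = 1211, d = 1683.
OR = (a·d)/(b·c) = (171 × 1683) / (54 × 1211) = 287793 / 65394 = 4.40091

4.401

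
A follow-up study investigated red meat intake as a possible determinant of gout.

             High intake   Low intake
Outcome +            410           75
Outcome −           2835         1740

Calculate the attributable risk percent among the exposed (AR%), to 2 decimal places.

Reading the table with exposure as columns: a = 410 (High intake, case), b = 2835 (High intake, non-case), c = 75 (Low intake, case), d = 1740.
Risk in exposed = 410/3245 = 0.12635; risk in unexposed = 75/1815 = 0.04132.
RR = 0.12635/0.04132 = 3.05763
AR% = (RR − 1)/RR × 100 = (3.05763 − 1)/3.05763 × 100 = 67.2949%

67.29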